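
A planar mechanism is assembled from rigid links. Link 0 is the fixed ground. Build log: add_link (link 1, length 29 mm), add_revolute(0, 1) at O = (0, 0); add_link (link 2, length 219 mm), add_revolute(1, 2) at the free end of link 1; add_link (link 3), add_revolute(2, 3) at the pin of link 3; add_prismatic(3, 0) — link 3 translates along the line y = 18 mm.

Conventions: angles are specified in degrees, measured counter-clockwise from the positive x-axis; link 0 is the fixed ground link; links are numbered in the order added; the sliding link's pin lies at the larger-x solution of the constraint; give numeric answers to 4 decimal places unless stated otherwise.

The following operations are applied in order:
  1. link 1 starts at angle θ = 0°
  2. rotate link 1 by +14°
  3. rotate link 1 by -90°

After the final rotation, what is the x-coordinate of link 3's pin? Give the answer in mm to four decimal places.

geometry: r = 29 mm, L = 219 mm, e = 18 mm; θ starts at 0°
rotate link 1 by +14°: θ ← 0° +14° = 14°
rotate link 1 by -90°: θ ← 14° -90° = -76°
crank pin P = (r cos θ, r sin θ) = (7.015735, -28.138576)
h = r sin θ − e = -28.138576 − 18 = -46.138576
x = r cos θ + √(L² − h²) = 7.015735 + 214.084637 = 221.100372

221.1004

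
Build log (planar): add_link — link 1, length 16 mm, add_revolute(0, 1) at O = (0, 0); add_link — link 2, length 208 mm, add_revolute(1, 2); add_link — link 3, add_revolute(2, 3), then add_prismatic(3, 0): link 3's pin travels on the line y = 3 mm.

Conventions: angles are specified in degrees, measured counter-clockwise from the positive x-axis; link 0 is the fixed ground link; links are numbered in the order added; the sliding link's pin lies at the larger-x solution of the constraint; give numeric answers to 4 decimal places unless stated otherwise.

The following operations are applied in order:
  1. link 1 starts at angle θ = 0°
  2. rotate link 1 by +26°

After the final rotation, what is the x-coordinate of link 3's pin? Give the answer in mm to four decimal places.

geometry: r = 16 mm, L = 208 mm, e = 3 mm; θ starts at 0°
rotate link 1 by +26°: θ ← 0° +26° = 26°
crank pin P = (r cos θ, r sin θ) = (14.380705, 7.013938)
h = r sin θ − e = 7.013938 − 3 = 4.013938
x = r cos θ + √(L² − h²) = 14.380705 + 207.961266 = 222.341971

222.3420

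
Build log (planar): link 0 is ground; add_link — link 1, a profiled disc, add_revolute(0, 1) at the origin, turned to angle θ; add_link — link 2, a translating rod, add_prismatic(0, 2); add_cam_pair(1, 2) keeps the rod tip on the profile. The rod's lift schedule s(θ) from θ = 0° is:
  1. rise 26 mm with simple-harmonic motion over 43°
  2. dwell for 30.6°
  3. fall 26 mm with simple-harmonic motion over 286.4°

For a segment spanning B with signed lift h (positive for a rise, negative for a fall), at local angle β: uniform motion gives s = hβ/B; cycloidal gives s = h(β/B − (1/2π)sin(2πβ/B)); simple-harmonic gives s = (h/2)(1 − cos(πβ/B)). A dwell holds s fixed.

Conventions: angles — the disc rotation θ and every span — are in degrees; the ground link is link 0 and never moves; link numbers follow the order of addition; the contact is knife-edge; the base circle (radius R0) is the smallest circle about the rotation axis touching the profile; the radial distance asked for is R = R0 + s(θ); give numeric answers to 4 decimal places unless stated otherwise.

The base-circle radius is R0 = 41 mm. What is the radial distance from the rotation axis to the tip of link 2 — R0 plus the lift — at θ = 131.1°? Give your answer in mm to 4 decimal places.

seg 1 [0°–43°] simple-harmonic, h=26: full span → s += 26 → s = 26.0000
seg 2 [43°–73.6°] dwell: s stays 26.0000
seg 3 [73.6°–360°] simple-harmonic, h=-26: θ=131.1° here. β=57.5, B=286.4. -26/2·(1 − cos(π·0.2008)) = -2.5012 → s = 23.4988
R = R0 + s = 41 + 23.4988 = 64.4988

64.4988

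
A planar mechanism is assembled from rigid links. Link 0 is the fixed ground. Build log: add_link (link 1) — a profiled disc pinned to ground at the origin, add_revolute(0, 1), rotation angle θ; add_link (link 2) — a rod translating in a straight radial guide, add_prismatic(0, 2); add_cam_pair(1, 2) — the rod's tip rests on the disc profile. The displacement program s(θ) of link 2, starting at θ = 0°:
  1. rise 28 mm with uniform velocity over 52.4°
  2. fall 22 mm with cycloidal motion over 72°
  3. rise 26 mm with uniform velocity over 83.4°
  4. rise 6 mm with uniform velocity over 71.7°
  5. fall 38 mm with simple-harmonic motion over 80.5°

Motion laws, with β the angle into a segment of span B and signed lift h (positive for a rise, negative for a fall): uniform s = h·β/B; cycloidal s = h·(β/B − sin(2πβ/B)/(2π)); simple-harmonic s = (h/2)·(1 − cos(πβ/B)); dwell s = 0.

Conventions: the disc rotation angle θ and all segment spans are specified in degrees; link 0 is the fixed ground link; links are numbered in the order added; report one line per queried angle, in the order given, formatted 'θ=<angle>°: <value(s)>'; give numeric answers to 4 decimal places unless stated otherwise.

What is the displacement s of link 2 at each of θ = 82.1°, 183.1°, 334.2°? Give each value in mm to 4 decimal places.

seg 1 [0°–52.4°] uniform, h=28: full span → s += 28 → s = 28.0000
seg 2 [52.4°–124.4°] cycloidal, h=-22: θ=82.1° here. β=29.7, B=72. -22·(0.4125 − sin(2π·0.4125)/(2π)) = -7.2455 → s = 20.7545
seg 2 [52.4°–124.4°] cycloidal, h=-22: full span → s += -22 → s = 6.0000
seg 3 [124.4°–207.8°] uniform, h=26: θ=183.1° here. β=58.7, B=83.4. 26·58.7/83.4 = 18.2998 → s = 24.2998
seg 3 [124.4°–207.8°] uniform, h=26: full span → s += 26 → s = 32.0000
seg 4 [207.8°–279.5°] uniform, h=6: full span → s += 6 → s = 38.0000
seg 5 [279.5°–360°] simple-harmonic, h=-38: θ=334.2° here. β=54.7, B=80.5. -38/2·(1 − cos(π·0.6795)) = -29.1557 → s = 8.8443

θ=82.1°: 20.7545
θ=183.1°: 24.2998
θ=334.2°: 8.8443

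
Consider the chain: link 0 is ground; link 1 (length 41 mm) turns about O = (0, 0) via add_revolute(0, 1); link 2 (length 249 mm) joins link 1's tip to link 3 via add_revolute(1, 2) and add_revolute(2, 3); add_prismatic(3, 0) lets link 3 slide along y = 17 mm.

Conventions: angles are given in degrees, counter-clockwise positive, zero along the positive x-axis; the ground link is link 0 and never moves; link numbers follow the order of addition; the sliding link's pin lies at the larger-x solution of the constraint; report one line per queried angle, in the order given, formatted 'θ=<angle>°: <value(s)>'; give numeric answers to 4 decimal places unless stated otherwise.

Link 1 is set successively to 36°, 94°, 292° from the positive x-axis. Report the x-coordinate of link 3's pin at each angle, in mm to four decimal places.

geometry: r = 41 mm, L = 249 mm, e = 17 mm
θ=36°: crank pin P = (r cos θ, r sin θ) = (33.169697, 24.099195)
θ=36°: h = r sin θ − e = 24.099195 − 17 = 7.099195
θ=36°: x = r cos θ + √(L² − h²) = 33.169697 + 248.898777 = 282.068474
θ=94°: crank pin P = (r cos θ, r sin θ) = (-2.860015, 40.900126)
θ=94°: h = r sin θ − e = 40.900126 − 17 = 23.900126
θ=94°: x = r cos θ + √(L² − h²) = -2.860015 + 247.850326 = 244.990310
θ=292°: crank pin P = (r cos θ, r sin θ) = (15.358870, -38.014538)
θ=292°: h = r sin θ − e = -38.014538 − 17 = -55.014538
θ=292°: x = r cos θ + √(L² − h²) = 15.358870 + 242.846455 = 258.205325

θ=36°: 282.0685
θ=94°: 244.9903
θ=292°: 258.2053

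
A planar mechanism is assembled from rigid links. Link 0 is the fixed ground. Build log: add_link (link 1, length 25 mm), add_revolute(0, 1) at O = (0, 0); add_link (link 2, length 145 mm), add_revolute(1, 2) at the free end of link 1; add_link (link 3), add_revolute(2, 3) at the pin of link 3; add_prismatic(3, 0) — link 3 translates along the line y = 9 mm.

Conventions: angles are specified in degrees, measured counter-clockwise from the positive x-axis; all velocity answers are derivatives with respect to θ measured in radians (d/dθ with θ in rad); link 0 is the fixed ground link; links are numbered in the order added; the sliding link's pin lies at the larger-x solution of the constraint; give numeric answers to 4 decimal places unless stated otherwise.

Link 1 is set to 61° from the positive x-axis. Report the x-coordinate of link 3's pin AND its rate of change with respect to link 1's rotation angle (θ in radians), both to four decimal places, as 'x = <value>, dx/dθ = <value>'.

geometry: r = 25 mm, L = 145 mm, e = 9 mm
crank pin P = (r cos θ, r sin θ) = (12.120241, 21.865493)
h = r sin θ − e = 21.865493 − 9 = 12.865493
x = r cos θ + √(L² − h²) = 12.120241 + 144.428110 = 156.548351
dx/dθ = −r sin θ − h·r cos θ/√(L² − h²) (θ in radians; h = 12.865493) = -22.945150

x = 156.5484, dx/dθ = -22.9451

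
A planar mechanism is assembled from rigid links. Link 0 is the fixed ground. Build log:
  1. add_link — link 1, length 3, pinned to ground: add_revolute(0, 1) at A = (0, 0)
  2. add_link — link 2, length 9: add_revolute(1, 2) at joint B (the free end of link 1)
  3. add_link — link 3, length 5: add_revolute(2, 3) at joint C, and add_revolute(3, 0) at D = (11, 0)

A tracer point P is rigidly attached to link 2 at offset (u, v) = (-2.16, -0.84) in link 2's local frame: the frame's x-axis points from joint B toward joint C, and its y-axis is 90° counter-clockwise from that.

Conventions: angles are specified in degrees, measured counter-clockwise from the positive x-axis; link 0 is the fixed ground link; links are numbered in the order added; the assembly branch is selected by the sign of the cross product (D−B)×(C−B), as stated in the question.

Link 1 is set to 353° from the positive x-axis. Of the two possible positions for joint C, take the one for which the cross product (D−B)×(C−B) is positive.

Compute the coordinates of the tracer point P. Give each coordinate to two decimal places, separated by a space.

A=(0,0), D=(11.00,0)
B = A + 3.00·(cos353°, sin353°) = (2.9776, -0.3656)
|BD| = 8.0307
circle(B,9.00) ∩ circle(D,5.00): a=7.5020, h=4.9720
  candidates: C₊=(10.2455,4.9427) cross=39.928; C₋=(10.6982,-4.9909) cross=-39.928
  branch + wants cross > 0 → take C=(10.2455,4.9427) (cross=39.928)
ex = (C−B)/|BC| = (0.8075,0.5898); ey = (-0.5898,0.8075)
P = B + -2.16·ex + -0.84·ey = (1.7288,-2.3179)

1.73 -2.32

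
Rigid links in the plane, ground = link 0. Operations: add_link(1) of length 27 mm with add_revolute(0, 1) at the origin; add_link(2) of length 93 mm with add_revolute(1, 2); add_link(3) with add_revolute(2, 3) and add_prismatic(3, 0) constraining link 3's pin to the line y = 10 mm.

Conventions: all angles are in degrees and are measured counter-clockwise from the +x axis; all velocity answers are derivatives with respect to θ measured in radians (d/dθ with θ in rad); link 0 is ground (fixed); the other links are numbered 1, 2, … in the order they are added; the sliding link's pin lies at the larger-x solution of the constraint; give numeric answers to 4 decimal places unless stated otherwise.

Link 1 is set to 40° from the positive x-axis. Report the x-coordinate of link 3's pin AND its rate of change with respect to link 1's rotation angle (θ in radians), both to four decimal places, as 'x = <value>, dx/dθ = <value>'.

geometry: r = 27 mm, L = 93 mm, e = 10 mm
crank pin P = (r cos θ, r sin θ) = (20.683200, 17.355265)
h = r sin θ − e = 17.355265 − 10 = 7.355265
x = r cos θ + √(L² − h²) = 20.683200 + 92.708684 = 113.391884
dx/dθ = −r sin θ − h·r cos θ/√(L² − h²) (θ in radians; h = 7.355265) = -18.996217

x = 113.3919, dx/dθ = -18.9962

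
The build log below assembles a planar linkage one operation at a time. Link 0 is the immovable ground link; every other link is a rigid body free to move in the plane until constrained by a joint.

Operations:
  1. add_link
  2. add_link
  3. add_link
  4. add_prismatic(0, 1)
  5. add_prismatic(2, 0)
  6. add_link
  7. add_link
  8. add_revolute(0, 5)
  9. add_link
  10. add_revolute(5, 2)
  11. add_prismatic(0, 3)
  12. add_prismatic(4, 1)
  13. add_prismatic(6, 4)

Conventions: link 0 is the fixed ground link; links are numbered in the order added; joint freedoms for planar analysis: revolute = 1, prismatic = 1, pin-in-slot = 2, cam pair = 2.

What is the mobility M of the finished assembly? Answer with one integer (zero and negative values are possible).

ground; <1,0,0>
#1 <2,0,0>
#2 <3,0,0>
#3 <4,0,0>
P:0↔1 J1 <4,1,0>
P:2↔0 J1 <4,2,0>
#4 <5,2,0>
#5 <6,2,0>
R:0↔5 J1 <6,3,0>
#6 <7,3,0>
R:5↔2 J1 <7,4,0>
P:0↔3 J1 <7,5,0>
P:4↔1 J1 <7,6,0>
P:6↔4 J1 <7,7,0>
3×6 − 2×7 − 1×0 = 4

M = 4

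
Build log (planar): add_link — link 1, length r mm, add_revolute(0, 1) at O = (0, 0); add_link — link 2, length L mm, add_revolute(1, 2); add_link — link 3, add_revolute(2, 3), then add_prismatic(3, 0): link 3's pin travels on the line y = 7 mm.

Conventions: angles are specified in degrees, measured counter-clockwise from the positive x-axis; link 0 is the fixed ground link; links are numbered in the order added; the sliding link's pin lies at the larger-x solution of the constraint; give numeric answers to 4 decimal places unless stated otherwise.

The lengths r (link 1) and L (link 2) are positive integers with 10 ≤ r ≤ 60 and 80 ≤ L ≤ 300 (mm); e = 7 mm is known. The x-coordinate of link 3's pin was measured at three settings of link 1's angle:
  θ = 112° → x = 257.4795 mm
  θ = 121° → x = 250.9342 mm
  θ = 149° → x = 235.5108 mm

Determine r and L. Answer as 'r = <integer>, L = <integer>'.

constraint per measurement: (x − r cos θ)² + (r sin θ − e)² = L²
subtracting the θ₁ and θ₂ equations cancels the r² and L² terms:
r = (x₁² − x₂²) / (2[(x₁cos θ₁ + e sin θ₁) − (x₂cos θ₂ + e sin θ₂)]) = 49.9999 → r = 50
L² = (x₁ − r cos θ₁)² + (r sin θ₁ − e)² = 77841.0161 → L = 279.0000 → L = 279
check at θ₃=149°: x = 235.5108 (printed 235.5108) ✓

r = 50, L = 279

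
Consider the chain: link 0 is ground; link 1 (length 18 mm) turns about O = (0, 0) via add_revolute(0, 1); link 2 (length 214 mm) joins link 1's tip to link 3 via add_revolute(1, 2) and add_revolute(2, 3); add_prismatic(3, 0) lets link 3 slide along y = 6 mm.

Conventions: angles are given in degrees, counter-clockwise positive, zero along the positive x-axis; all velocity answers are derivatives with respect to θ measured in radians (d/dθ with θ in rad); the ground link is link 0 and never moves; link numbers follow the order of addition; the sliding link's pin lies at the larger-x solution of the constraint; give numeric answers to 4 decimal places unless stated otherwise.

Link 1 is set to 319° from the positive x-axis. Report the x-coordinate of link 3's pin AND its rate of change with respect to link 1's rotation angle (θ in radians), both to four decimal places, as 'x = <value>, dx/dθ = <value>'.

geometry: r = 18 mm, L = 214 mm, e = 6 mm
crank pin P = (r cos θ, r sin θ) = (13.584772, -11.809063)
h = r sin θ − e = -11.809063 − 6 = -17.809063
x = r cos θ + √(L² − h²) = 13.584772 + 213.257678 = 226.842451
dx/dθ = −r sin θ − h·r cos θ/√(L² − h²) (θ in radians; h = -17.809063) = 12.943521

x = 226.8425, dx/dθ = 12.9435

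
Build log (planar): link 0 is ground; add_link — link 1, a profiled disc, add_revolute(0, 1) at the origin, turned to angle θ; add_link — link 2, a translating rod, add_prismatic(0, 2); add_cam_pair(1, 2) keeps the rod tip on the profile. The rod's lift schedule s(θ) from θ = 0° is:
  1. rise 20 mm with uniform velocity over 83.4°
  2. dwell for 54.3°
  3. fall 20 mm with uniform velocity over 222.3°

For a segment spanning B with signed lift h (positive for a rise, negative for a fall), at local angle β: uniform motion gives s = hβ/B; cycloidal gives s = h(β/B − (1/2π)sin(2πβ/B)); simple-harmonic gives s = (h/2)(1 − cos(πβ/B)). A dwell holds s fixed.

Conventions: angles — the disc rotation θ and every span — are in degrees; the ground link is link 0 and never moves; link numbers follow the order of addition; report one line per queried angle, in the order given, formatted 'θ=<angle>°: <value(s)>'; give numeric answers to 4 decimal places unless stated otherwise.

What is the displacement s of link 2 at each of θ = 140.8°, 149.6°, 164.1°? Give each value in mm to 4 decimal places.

seg 1 [0°–83.4°] uniform, h=20: full span → s += 20 → s = 20.0000
seg 2 [83.4°–137.7°] dwell: s stays 20.0000
seg 3 [137.7°–360°] uniform, h=-20: θ=140.8° here. β=3.1, B=222.3. -20·3.1/222.3 = -0.2789 → s = 19.7211
seg 3 [137.7°–360°] uniform, h=-20: θ=149.6° here. β=11.9, B=222.3. -20·11.9/222.3 = -1.0706 → s = 18.9294
seg 3 [137.7°–360°] uniform, h=-20: θ=164.1° here. β=26.4, B=222.3. -20·26.4/222.3 = -2.3752 → s = 17.6248

θ=140.8°: 19.7211
θ=149.6°: 18.9294
θ=164.1°: 17.6248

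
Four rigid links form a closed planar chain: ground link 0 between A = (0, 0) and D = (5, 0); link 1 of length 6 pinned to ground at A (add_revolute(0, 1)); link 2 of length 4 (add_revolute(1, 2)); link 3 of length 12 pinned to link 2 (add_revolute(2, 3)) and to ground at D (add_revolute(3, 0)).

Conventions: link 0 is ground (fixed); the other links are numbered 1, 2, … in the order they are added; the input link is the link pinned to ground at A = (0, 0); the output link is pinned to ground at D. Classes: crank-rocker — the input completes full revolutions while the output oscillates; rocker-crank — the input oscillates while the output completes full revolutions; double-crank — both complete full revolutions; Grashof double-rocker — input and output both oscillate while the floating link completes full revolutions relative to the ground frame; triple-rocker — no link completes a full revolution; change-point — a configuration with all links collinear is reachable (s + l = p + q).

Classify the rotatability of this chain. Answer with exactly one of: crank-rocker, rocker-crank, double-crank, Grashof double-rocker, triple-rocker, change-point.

lengths: ground=5, input=6, coupler=4, output=12
sorted: s=4 (shortest), l=12 (longest), p+q=11
s + l = 16 vs p + q = 11
s + l > p + q → non-Grashof → no link fully rotates → triple-rocker

triple-rocker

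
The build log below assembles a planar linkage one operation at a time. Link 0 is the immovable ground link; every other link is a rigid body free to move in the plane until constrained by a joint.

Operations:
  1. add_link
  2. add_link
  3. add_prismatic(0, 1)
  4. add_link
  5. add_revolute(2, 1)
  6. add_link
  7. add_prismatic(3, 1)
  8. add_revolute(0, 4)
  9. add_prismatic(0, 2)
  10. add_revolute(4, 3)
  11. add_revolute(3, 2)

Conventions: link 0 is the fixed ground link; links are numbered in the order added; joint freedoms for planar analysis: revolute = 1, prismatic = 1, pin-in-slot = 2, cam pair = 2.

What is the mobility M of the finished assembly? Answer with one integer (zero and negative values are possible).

(L,J1,J2)=(1,0,0); link0 fixed
link1: (2,0,0)
link2: (3,0,0)
P 0-1 [J1]: (3,1,0)
link3: (4,1,0)
R 2-1 [J1]: (4,2,0)
link4: (5,2,0)
P 3-1 [J1]: (5,3,0)
R 0-4 [J1]: (5,4,0)
P 0-2 [J1]: (5,5,0)
R 4-3 [J1]: (5,6,0)
R 3-2 [J1]: (5,7,0)
Grübler: 3·4 − 2·7 − 0 = -2

M = -2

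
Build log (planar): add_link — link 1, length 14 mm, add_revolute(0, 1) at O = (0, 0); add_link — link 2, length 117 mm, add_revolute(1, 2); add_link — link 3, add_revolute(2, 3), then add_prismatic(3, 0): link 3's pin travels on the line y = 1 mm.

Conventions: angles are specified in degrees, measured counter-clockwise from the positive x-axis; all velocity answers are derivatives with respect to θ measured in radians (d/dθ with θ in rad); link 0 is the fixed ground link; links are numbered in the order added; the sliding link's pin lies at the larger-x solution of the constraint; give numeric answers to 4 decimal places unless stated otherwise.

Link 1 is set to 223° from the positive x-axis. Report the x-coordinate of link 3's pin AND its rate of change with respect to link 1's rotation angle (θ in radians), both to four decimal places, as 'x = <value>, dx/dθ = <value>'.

geometry: r = 14 mm, L = 117 mm, e = 1 mm
crank pin P = (r cos θ, r sin θ) = (-10.238952, -9.547977)
h = r sin θ − e = -9.547977 − 1 = -10.547977
x = r cos θ + √(L² − h²) = -10.238952 + 116.523561 = 106.284609
dx/dθ = −r sin θ − h·r cos θ/√(L² − h²) (θ in radians; h = -10.547977) = 8.621124

x = 106.2846, dx/dθ = 8.6211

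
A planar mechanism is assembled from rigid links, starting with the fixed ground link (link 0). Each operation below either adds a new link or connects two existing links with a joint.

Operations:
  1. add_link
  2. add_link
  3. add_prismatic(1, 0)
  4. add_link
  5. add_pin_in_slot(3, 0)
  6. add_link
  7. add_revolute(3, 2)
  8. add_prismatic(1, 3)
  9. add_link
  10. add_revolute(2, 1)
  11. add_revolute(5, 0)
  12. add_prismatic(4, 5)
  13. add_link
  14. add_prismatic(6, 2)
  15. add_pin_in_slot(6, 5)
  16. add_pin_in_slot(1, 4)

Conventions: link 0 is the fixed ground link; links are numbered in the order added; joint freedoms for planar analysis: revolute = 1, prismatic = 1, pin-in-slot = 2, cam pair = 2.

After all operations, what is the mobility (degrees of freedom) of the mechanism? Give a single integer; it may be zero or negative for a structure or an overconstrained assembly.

(L,J1,J2)=(1,0,0); link0 fixed
link1: (2,0,0)
link2: (3,0,0)
P 1-0 [J1]: (3,1,0)
link3: (4,1,0)
PS 3-0 [J2]: (4,1,1)
link4: (5,1,1)
R 3-2 [J1]: (5,2,1)
P 1-3 [J1]: (5,3,1)
link5: (6,3,1)
R 2-1 [J1]: (6,4,1)
R 5-0 [J1]: (6,5,1)
P 4-5 [J1]: (6,6,1)
link6: (7,6,1)
P 6-2 [J1]: (7,7,1)
PS 6-5 [J2]: (7,7,2)
PS 1-4 [J2]: (7,7,3)
Grübler: 3·6 − 2·7 − 3 = 1

M = 1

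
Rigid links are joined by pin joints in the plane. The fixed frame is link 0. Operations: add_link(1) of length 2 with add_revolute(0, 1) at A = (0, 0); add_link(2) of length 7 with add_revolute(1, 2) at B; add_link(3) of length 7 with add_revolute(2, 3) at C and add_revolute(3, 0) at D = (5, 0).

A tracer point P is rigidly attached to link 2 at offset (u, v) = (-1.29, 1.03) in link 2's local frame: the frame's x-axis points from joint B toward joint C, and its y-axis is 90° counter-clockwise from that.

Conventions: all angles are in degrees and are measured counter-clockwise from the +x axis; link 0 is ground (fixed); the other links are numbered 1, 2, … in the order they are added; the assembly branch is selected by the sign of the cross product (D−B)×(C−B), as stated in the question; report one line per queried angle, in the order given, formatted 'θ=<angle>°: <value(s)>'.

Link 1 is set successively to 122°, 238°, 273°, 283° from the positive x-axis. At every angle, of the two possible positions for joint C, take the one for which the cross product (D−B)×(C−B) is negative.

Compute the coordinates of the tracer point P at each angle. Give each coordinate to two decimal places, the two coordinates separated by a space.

A=(0,0), D=(5.00,0)
θ=122°: B = A + 2.00·(cos122°, sin122°) = (-1.0598, 1.6961)
θ=122°: |BD| = 6.2927
θ=122°: circle(B,7.00) ∩ circle(D,7.00): a=3.1464, h=6.2530
θ=122°:   candidates: C₊=(3.6555,6.8697) cross=39.349; C₋=(0.2847,-5.1736) cross=-39.349
θ=122°:   branch - wants cross < 0 → take C=(0.2847,-5.1736) (cross=-39.349)
θ=122°: ex = (C−B)/|BC| = (0.1921,-0.9814); ey = (0.9814,0.1921)
θ=122°: P = B + -1.29·ex + 1.03·ey = (-0.2968,3.1599)
θ=238°: B = A + 2.00·(cos238°, sin238°) = (-1.0598, -1.6961)
θ=238°: |BD| = 6.2927
θ=238°: circle(B,7.00) ∩ circle(D,7.00): a=3.1464, h=6.2530
θ=238°:   candidates: C₊=(0.2847,5.1736) cross=39.349; C₋=(3.6555,-6.8697) cross=-39.349
θ=238°:   branch - wants cross < 0 → take C=(3.6555,-6.8697) (cross=-39.349)
θ=238°: ex = (C−B)/|BC| = (0.6736,-0.7391); ey = (0.7391,0.6736)
θ=238°: P = B + -1.29·ex + 1.03·ey = (-1.1676,-0.0489)
θ=273°: B = A + 2.00·(cos273°, sin273°) = (0.1047, -1.9973)
θ=273°: |BD| = 5.2871
θ=273°: circle(B,7.00) ∩ circle(D,7.00): a=2.6435, h=6.4816
θ=273°:   candidates: C₊=(0.1038,5.0027) cross=34.269; C₋=(5.0009,-7.0000) cross=-34.269
θ=273°:   branch - wants cross < 0 → take C=(5.0009,-7.0000) (cross=-34.269)
θ=273°: ex = (C−B)/|BC| = (0.6995,-0.7147); ey = (0.7147,0.6995)
θ=273°: P = B + -1.29·ex + 1.03·ey = (-0.0615,-0.3549)
θ=283°: B = A + 2.00·(cos283°, sin283°) = (0.4499, -1.9487)
θ=283°: |BD| = 4.9498
θ=283°: circle(B,7.00) ∩ circle(D,7.00): a=2.4749, h=6.5479
θ=283°:   candidates: C₊=(0.1471,5.0447) cross=32.411; C₋=(5.3028,-6.9934) cross=-32.411
θ=283°:   branch - wants cross < 0 → take C=(5.3028,-6.9934) (cross=-32.411)
θ=283°: ex = (C−B)/|BC| = (0.6933,-0.7207); ey = (0.7207,0.6933)
θ=283°: P = B + -1.29·ex + 1.03·ey = (0.2979,-0.3050)

θ=122°: -0.30 3.16
θ=238°: -1.17 -0.05
θ=273°: -0.06 -0.35
θ=283°: 0.30 -0.30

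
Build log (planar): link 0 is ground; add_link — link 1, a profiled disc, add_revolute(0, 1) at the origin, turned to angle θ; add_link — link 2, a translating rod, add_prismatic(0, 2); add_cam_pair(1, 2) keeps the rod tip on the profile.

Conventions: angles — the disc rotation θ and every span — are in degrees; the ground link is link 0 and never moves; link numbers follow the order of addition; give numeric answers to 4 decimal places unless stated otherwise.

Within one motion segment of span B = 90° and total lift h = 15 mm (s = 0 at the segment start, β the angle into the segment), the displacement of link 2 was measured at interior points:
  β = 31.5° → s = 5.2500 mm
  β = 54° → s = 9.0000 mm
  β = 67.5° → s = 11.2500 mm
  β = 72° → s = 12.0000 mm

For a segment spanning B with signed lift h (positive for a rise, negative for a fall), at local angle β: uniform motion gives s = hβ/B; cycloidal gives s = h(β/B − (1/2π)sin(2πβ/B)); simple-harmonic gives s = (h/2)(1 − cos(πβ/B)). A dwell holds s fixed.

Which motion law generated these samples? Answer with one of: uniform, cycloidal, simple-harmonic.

candidates at β/B = r: uniform s = h·r (linear in β); cycloidal s = h·(r − sin(2πr)/(2π)); simple-harmonic s = (h/2)(1 − cos(πr))
β=31.5°: printed 5.2500 | uniform 5.2500, cycloidal 3.3186, simple-harmonic 4.0951
β=54°: printed 9.0000 | uniform 9.0000, cycloidal 10.4032, simple-harmonic 9.8176
β=67.5°: printed 11.2500 | uniform 11.2500, cycloidal 13.6373, simple-harmonic 12.8033
β=72°: printed 12.0000 | uniform 12.0000, cycloidal 14.2705, simple-harmonic 13.5676
only one law matches every sample → uniform

uniform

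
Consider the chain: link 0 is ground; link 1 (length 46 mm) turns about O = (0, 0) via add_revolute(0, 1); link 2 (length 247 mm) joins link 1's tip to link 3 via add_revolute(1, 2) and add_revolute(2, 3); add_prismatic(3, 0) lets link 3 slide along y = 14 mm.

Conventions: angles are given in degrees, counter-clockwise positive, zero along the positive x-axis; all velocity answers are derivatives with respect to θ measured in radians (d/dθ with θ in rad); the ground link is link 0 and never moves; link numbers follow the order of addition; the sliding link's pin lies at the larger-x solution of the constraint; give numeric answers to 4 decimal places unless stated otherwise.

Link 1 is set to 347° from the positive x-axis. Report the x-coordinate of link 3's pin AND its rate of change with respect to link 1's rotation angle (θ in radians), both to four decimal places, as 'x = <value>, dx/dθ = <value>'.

geometry: r = 46 mm, L = 247 mm, e = 14 mm
crank pin P = (r cos θ, r sin θ) = (44.821023, -10.347748)
h = r sin θ − e = -10.347748 − 14 = -24.347748
x = r cos θ + √(L² − h²) = 44.821023 + 245.797045 = 290.618068
dx/dθ = −r sin θ − h·r cos θ/√(L² − h²) (θ in radians; h = -24.347748) = 14.787554

x = 290.6181, dx/dθ = 14.7876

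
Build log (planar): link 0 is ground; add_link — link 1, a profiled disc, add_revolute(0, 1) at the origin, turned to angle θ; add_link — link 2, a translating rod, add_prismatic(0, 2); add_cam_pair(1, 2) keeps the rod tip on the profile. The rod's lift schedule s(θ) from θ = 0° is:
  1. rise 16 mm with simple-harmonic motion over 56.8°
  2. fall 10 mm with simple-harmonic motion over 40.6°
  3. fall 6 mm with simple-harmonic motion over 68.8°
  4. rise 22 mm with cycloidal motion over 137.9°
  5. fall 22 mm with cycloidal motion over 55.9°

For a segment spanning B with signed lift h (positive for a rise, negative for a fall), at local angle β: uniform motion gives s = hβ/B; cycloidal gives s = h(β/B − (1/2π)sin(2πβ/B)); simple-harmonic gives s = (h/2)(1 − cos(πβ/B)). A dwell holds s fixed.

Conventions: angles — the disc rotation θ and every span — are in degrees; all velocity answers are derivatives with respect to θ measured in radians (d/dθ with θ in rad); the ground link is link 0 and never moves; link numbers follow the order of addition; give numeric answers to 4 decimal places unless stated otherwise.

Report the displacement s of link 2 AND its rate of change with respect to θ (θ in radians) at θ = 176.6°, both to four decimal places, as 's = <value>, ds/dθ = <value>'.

seg 1 [0°–56.8°] simple-harmonic, h=16: full span → s += 16 → s = 16.0000
seg 2 [56.8°–97.4°] simple-harmonic, h=-10: full span → s += -10 → s = 6.0000
seg 3 [97.4°–166.2°] simple-harmonic, h=-6: full span → s += -6 → s = 0.0000
seg 4 [166.2°–304.1°] cycloidal, h=22: θ=176.6° here. β=10.4, B=137.9. 22·(0.0754 − sin(2π·0.0754)/(2π)) = 0.0614 → s = 0.0614
velocity in seg [166.2°–304.1°] (cycloidal), θ in radians: β = 10.4° = 0.1815 rad, B = 137.9° = 2.4068 rad; ds/dθ = (h/B)(1 − cos(2πβ/B)) = (22/2.4068)(1 − cos(2π·0.0754)) = 1.007180 mm/rad

s = 0.0614, ds/dθ = 1.0072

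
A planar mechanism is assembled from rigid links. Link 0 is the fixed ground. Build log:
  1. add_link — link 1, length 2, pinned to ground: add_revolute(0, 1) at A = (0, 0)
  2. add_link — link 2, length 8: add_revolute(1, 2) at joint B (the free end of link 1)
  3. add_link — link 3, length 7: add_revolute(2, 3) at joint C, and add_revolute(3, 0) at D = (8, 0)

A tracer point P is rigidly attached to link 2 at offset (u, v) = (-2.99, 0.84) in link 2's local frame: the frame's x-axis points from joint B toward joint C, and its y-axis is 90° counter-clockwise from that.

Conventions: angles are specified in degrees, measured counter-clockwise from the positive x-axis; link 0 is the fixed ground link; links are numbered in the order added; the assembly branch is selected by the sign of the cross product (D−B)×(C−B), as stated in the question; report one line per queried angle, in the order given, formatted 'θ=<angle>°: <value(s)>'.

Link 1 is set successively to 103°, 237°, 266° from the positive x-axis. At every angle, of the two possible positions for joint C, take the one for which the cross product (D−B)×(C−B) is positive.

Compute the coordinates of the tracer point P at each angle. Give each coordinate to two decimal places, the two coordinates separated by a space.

A=(0,0), D=(8.00,0)
θ=103°: B = A + 2.00·(cos103°, sin103°) = (-0.4499, 1.9487)
θ=103°: |BD| = 8.6717
θ=103°: circle(B,8.00) ∩ circle(D,7.00): a=5.2007, h=6.0788
θ=103°:   candidates: C₊=(5.9839,6.7034) cross=52.714; C₋=(3.2517,-5.1434) cross=-52.714
θ=103°:   branch + wants cross > 0 → take C=(5.9839,6.7034) (cross=52.714)
θ=103°: ex = (C−B)/|BC| = (0.8042,0.5943); ey = (-0.5943,0.8042)
θ=103°: P = B + -2.99·ex + 0.84·ey = (-3.3538,0.8472)
θ=237°: B = A + 2.00·(cos237°, sin237°) = (-1.0893, -1.6773)
θ=237°: |BD| = 9.2428
θ=237°: circle(B,8.00) ∩ circle(D,7.00): a=5.4328, h=5.8723
θ=237°:   candidates: C₊=(3.1876,5.0834) cross=54.277; C₋=(5.3190,-6.4662) cross=-54.277
θ=237°:   branch + wants cross > 0 → take C=(3.1876,5.0834) (cross=54.277)
θ=237°: ex = (C−B)/|BC| = (0.5346,0.8451); ey = (-0.8451,0.5346)
θ=237°: P = B + -2.99·ex + 0.84·ey = (-3.3977,-3.7551)
θ=266°: B = A + 2.00·(cos266°, sin266°) = (-0.1395, -1.9951)
θ=266°: |BD| = 8.3805
θ=266°: circle(B,8.00) ∩ circle(D,7.00): a=5.0852, h=6.1758
θ=266°:   candidates: C₊=(3.3292,5.2138) cross=51.756; C₋=(6.2697,-6.7828) cross=-51.756
θ=266°:   branch + wants cross > 0 → take C=(3.3292,5.2138) (cross=51.756)
θ=266°: ex = (C−B)/|BC| = (0.4336,0.9011); ey = (-0.9011,0.4336)
θ=266°: P = B + -2.99·ex + 0.84·ey = (-2.1929,-4.3252)

θ=103°: -3.35 0.85
θ=237°: -3.40 -3.76
θ=266°: -2.19 -4.33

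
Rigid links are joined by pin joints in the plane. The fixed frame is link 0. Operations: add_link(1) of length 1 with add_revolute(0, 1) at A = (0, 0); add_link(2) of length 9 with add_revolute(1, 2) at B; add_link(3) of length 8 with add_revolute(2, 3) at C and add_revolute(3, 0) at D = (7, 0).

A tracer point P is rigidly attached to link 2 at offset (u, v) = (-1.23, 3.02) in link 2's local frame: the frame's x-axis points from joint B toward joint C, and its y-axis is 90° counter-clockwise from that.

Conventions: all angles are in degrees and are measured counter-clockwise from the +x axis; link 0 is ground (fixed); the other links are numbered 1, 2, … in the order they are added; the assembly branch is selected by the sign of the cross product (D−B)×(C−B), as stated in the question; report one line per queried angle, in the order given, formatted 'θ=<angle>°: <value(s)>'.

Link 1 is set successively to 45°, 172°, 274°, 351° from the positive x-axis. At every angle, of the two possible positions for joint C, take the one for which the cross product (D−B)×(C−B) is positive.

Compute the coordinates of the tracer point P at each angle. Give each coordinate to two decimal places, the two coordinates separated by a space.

A=(0,0), D=(7.00,0)
θ=45°: B = A + 1.00·(cos45°, sin45°) = (0.7071, 0.7071)
θ=45°: |BD| = 6.3325
θ=45°: circle(B,9.00) ∩ circle(D,8.00): a=4.5085, h=7.7893
θ=45°:   candidates: C₊=(6.0572,7.9443) cross=49.326; C₋=(4.3177,-7.5369) cross=-49.326
θ=45°:   branch + wants cross > 0 → take C=(6.0572,7.9443) (cross=49.326)
θ=45°: ex = (C−B)/|BC| = (0.5945,0.8041); ey = (-0.8041,0.5945)
θ=45°: P = B + -1.23·ex + 3.02·ey = (-2.4525,1.5133)
θ=172°: B = A + 1.00·(cos172°, sin172°) = (-0.9903, 0.1392)
θ=172°: |BD| = 7.9915
θ=172°: circle(B,9.00) ∩ circle(D,8.00): a=5.0594, h=7.4433
θ=172°:   candidates: C₊=(4.1980,7.4932) cross=59.483; C₋=(3.9387,-7.3911) cross=-59.483
θ=172°:   branch + wants cross > 0 → take C=(4.1980,7.4932) (cross=59.483)
θ=172°: ex = (C−B)/|BC| = (0.5765,0.8171); ey = (-0.8171,0.5765)
θ=172°: P = B + -1.23·ex + 3.02·ey = (-4.1670,0.8751)
θ=274°: B = A + 1.00·(cos274°, sin274°) = (0.0698, -0.9976)
θ=274°: |BD| = 7.0017
θ=274°: circle(B,9.00) ∩ circle(D,8.00): a=4.7148, h=7.6662
θ=274°:   candidates: C₊=(3.6442,7.2622) cross=53.676; C₋=(5.8287,-7.9138) cross=-53.676
θ=274°:   branch + wants cross > 0 → take C=(3.6442,7.2622) (cross=53.676)
θ=274°: ex = (C−B)/|BC| = (0.3972,0.9177); ey = (-0.9177,0.3972)
θ=274°: P = B + -1.23·ex + 3.02·ey = (-3.1904,-0.9270)
θ=351°: B = A + 1.00·(cos351°, sin351°) = (0.9877, -0.1564)
θ=351°: |BD| = 6.0143
θ=351°: circle(B,9.00) ∩ circle(D,8.00): a=4.4205, h=7.8396
θ=351°:   candidates: C₊=(5.2027,7.7955) cross=47.150; C₋=(5.6106,-7.8784) cross=-47.150
θ=351°:   branch + wants cross > 0 → take C=(5.2027,7.7955) (cross=47.150)
θ=351°: ex = (C−B)/|BC| = (0.4683,0.8835); ey = (-0.8835,0.4683)
θ=351°: P = B + -1.23·ex + 3.02·ey = (-2.2567,0.1712)

θ=45°: -2.45 1.51
θ=172°: -4.17 0.88
θ=274°: -3.19 -0.93
θ=351°: -2.26 0.17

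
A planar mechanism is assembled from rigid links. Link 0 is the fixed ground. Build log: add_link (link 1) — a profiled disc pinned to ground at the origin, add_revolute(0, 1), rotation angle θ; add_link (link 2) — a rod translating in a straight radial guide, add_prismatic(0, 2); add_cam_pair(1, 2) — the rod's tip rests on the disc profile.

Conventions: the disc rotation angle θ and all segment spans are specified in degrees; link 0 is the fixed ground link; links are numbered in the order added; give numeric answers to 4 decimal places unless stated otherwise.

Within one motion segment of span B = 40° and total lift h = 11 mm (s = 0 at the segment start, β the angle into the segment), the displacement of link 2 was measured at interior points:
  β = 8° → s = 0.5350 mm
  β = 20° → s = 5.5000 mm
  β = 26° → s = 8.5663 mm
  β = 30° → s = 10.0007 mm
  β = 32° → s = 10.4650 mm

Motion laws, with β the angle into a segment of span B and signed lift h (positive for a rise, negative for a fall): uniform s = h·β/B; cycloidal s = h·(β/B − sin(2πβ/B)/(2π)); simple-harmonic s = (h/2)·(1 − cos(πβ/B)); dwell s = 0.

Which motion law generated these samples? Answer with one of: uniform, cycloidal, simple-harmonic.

candidates at β/B = r: uniform s = h·r (linear in β); cycloidal s = h·(r − sin(2πr)/(2π)); simple-harmonic s = (h/2)(1 − cos(πr))
β=8°: printed 0.5350 | uniform 2.2000, cycloidal 0.5350, simple-harmonic 1.0504
β=20°: printed 5.5000 | uniform 5.5000, cycloidal 5.5000, simple-harmonic 5.5000
β=26°: printed 8.5663 | uniform 7.1500, cycloidal 8.5663, simple-harmonic 7.9969
β=30°: printed 10.0007 | uniform 8.2500, cycloidal 10.0007, simple-harmonic 9.3891
β=32°: printed 10.4650 | uniform 8.8000, cycloidal 10.4650, simple-harmonic 9.9496
only one law matches every sample → cycloidal

cycloidal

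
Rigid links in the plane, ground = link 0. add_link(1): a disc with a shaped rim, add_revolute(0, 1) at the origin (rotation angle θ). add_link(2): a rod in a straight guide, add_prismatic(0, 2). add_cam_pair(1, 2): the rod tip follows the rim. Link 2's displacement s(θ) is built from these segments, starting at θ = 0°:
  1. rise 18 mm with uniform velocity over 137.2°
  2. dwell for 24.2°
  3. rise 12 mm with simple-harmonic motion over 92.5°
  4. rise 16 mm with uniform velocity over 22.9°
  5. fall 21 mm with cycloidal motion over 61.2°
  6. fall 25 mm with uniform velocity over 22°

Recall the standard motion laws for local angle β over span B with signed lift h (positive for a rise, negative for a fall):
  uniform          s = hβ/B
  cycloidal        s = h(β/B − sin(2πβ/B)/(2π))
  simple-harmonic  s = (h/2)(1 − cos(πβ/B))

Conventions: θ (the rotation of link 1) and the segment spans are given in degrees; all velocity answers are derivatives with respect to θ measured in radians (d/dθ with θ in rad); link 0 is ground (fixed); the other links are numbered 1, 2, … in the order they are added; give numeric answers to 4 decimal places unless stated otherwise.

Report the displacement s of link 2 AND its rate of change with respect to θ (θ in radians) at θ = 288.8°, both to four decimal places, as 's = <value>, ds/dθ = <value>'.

segment 1 (0° to 137.2°, uniform, h = 18) is passed completely: s = 0.0000 + (18) = 18.0000
segment 2 (137.2° to 161.4°, dwell): s unchanged at 18.0000
segment 3 (161.4° to 253.9°, simple-harmonic, h = 12) is passed completely: s = 18.0000 + (12) = 30.0000
segment 4 (253.9° to 276.8°, uniform, h = 16) is passed completely: s = 30.0000 + (16) = 46.0000
θ = 288.8° falls in segment 5 (276.8° to 338°, cycloidal, h = -21): β = 288.8 − 276.8 = 12°, B = 61.2°; Δs = -21·(0.1961 − sin(2π·0.1961)/(2π)) = -0.9654; s = 46.0000 − 0.9654 = 45.0346
velocity in seg [276.8°–338°] (cycloidal), θ in radians: β = 12° = 0.2094 rad, B = 61.2° = 1.0681 rad; ds/dθ = (h/B)(1 − cos(2πβ/B)) = ((-21)/1.0681)(1 − cos(2π·0.1961)) = -13.126116 mm/rad

s = 45.0346, ds/dθ = -13.1261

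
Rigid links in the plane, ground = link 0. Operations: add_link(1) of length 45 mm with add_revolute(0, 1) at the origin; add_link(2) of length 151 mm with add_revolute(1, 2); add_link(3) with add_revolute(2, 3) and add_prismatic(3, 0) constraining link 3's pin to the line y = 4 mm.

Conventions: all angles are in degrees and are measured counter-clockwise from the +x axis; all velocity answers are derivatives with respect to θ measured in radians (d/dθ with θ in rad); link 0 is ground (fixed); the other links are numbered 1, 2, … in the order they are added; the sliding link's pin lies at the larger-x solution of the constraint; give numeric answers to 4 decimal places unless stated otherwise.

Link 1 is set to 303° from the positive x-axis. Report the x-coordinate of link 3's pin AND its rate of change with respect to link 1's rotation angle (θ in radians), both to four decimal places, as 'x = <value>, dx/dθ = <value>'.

geometry: r = 45 mm, L = 151 mm, e = 4 mm
crank pin P = (r cos θ, r sin θ) = (24.508757, -37.740176)
h = r sin θ − e = -37.740176 − 4 = -41.740176
x = r cos θ + √(L² − h²) = 24.508757 + 145.116359 = 169.625116
dx/dθ = −r sin θ − h·r cos θ/√(L² − h²) (θ in radians; h = -41.740176) = 44.789690

x = 169.6251, dx/dθ = 44.7897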